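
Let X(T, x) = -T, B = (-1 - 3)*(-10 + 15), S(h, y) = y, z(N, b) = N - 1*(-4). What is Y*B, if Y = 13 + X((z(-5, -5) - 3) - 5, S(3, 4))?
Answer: -440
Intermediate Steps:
z(N, b) = 4 + N (z(N, b) = N + 4 = 4 + N)
B = -20 (B = -4*5 = -20)
Y = 22 (Y = 13 - (((4 - 5) - 3) - 5) = 13 - ((-1 - 3) - 5) = 13 - (-4 - 5) = 13 - 1*(-9) = 13 + 9 = 22)
Y*B = 22*(-20) = -440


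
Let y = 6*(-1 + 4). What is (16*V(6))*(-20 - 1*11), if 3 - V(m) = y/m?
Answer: 0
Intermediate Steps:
y = 18 (y = 6*3 = 18)
V(m) = 3 - 18/m
(16*V(6))*(-20 - 1*11) = (16*(3 - 18/6))*(-20 - 1*11) = (16*(3 - 18*⅙))*(-20 - 11) = (16*(3 - 3))*(-31) = (16*0)*(-31) = 0*(-31) = 0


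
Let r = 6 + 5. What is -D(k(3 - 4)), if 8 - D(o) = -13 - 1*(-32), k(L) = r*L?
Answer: 11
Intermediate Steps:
r = 11
k(L) = 11*L
D(o) = -11 (D(o) = 8 - (-13 - 1*(-32)) = 8 - (-13 + 32) = 8 - 1*19 = 8 - 19 = -11)
-D(k(3 - 4)) = -1*(-11) = 11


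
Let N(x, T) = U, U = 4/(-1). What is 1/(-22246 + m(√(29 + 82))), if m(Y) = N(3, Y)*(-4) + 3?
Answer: -1/22227 ≈ -4.4990e-5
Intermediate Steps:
U = -4 (U = 4*(-1) = -4)
N(x, T) = -4
m(Y) = 19 (m(Y) = -4*(-4) + 3 = 16 + 3 = 19)
1/(-22246 + m(√(29 + 82))) = 1/(-22246 + 19) = 1/(-22227) = -1/22227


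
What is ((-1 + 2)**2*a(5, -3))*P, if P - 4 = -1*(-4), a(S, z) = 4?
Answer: 32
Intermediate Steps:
P = 8 (P = 4 - 1*(-4) = 4 + 4 = 8)
((-1 + 2)**2*a(5, -3))*P = ((-1 + 2)**2*4)*8 = (1**2*4)*8 = (1*4)*8 = 4*8 = 32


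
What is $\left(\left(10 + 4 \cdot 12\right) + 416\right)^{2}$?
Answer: $224676$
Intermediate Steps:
$\left(\left(10 + 4 \cdot 12\right) + 416\right)^{2} = \left(\left(10 + 48\right) + 416\right)^{2} = \left(58 + 416\right)^{2} = 474^{2} = 224676$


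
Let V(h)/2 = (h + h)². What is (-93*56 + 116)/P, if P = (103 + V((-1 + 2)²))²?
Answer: -5092/12321 ≈ -0.41328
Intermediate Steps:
V(h) = 8*h² (V(h) = 2*(h + h)² = 2*(2*h)² = 2*(4*h²) = 8*h²)
P = 12321 (P = (103 + 8*((-1 + 2)²)²)² = (103 + 8*(1²)²)² = (103 + 8*1²)² = (103 + 8*1)² = (103 + 8)² = 111² = 12321)
(-93*56 + 116)/P = (-93*56 + 116)/12321 = (-5208 + 116)*(1/12321) = -5092*1/12321 = -5092/12321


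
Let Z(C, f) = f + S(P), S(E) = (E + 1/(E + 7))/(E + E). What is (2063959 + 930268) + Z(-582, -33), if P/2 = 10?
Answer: 3233730061/1080 ≈ 2.9942e+6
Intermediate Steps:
P = 20 (P = 2*10 = 20)
S(E) = (E + 1/(7 + E))/(2*E) (S(E) = (E + 1/(7 + E))/((2*E)) = (E + 1/(7 + E))*(1/(2*E)) = (E + 1/(7 + E))/(2*E))
Z(C, f) = 541/1080 + f (Z(C, f) = f + (1/2)*(1 + 20**2 + 7*20)/(20*(7 + 20)) = f + (1/2)*(1/20)*(1 + 400 + 140)/27 = f + (1/2)*(1/20)*(1/27)*541 = f + 541/1080 = 541/1080 + f)
(2063959 + 930268) + Z(-582, -33) = (2063959 + 930268) + (541/1080 - 33) = 2994227 - 35099/1080 = 3233730061/1080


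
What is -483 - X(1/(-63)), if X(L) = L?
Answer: -30428/63 ≈ -482.98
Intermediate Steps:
-483 - X(1/(-63)) = -483 - 1/(-63) = -483 - 1*(-1/63) = -483 + 1/63 = -30428/63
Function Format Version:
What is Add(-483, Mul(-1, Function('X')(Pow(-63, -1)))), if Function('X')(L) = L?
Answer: Rational(-30428, 63) ≈ -482.98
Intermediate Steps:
Add(-483, Mul(-1, Function('X')(Pow(-63, -1)))) = Add(-483, Mul(-1, Pow(-63, -1))) = Add(-483, Mul(-1, Rational(-1, 63))) = Add(-483, Rational(1, 63)) = Rational(-30428, 63)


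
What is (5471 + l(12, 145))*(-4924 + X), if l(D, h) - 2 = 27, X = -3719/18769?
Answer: -508322512500/18769 ≈ -2.7083e+7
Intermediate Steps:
X = -3719/18769 (X = -3719*1/18769 = -3719/18769 ≈ -0.19815)
l(D, h) = 29 (l(D, h) = 2 + 27 = 29)
(5471 + l(12, 145))*(-4924 + X) = (5471 + 29)*(-4924 - 3719/18769) = 5500*(-92422275/18769) = -508322512500/18769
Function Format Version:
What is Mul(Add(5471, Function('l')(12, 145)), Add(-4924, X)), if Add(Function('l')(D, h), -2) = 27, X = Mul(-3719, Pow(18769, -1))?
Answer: Rational(-508322512500, 18769) ≈ -2.7083e+7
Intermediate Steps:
X = Rational(-3719, 18769) (X = Mul(-3719, Rational(1, 18769)) = Rational(-3719, 18769) ≈ -0.19815)
Function('l')(D, h) = 29 (Function('l')(D, h) = Add(2, 27) = 29)
Mul(Add(5471, Function('l')(12, 145)), Add(-4924, X)) = Mul(Add(5471, 29), Add(-4924, Rational(-3719, 18769))) = Mul(5500, Rational(-92422275, 18769)) = Rational(-508322512500, 18769)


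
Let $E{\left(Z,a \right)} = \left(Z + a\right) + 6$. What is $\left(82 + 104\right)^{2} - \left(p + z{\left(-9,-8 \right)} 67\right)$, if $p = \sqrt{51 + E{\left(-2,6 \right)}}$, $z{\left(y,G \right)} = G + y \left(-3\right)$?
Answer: $33323 - \sqrt{61} \approx 33315.0$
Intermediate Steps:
$E{\left(Z,a \right)} = 6 + Z + a$
$z{\left(y,G \right)} = G - 3 y$
$p = \sqrt{61}$ ($p = \sqrt{51 + \left(6 - 2 + 6\right)} = \sqrt{51 + 10} = \sqrt{61} \approx 7.8102$)
$\left(82 + 104\right)^{2} - \left(p + z{\left(-9,-8 \right)} 67\right) = \left(82 + 104\right)^{2} - \left(\sqrt{61} + \left(-8 - -27\right) 67\right) = 186^{2} - \left(\sqrt{61} + \left(-8 + 27\right) 67\right) = 34596 - \left(\sqrt{61} + 19 \cdot 67\right) = 34596 - \left(\sqrt{61} + 1273\right) = 34596 - \left(1273 + \sqrt{61}\right) = 33323 - \sqrt{61}$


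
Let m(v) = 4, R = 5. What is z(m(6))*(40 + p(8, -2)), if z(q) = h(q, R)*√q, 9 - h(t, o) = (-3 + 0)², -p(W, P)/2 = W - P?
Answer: 0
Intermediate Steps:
p(W, P) = -2*W + 2*P (p(W, P) = -2*(W - P) = -2*W + 2*P)
h(t, o) = 0 (h(t, o) = 9 - (-3 + 0)² = 9 - 1*(-3)² = 9 - 1*9 = 9 - 9 = 0)
z(q) = 0 (z(q) = 0*√q = 0)
z(m(6))*(40 + p(8, -2)) = 0*(40 + (-2*8 + 2*(-2))) = 0*(40 + (-16 - 4)) = 0*(40 - 20) = 0*20 = 0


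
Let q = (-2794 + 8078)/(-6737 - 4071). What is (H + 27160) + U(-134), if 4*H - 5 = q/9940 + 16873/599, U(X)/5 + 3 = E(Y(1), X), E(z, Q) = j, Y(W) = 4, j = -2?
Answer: 1746711034393361/64351480480 ≈ 27143.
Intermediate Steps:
E(z, Q) = -2
U(X) = -25 (U(X) = -15 + 5*(-2) = -15 - 10 = -25)
q = -1321/2702 (q = 5284/(-10808) = 5284*(-1/10808) = -1321/2702 ≈ -0.48890)
H = 533611568561/64351480480 (H = 5/4 + (-1321/2702/9940 + 16873/599)/4 = 5/4 + (-1321/2702*1/9940 + 16873*(1/599))/4 = 5/4 + (-1321/26857880 + 16873/599)/4 = 5/4 + (¼)*(453172217961/16087870120) = 5/4 + 453172217961/64351480480 = 533611568561/64351480480 ≈ 8.2921)
(H + 27160) + U(-134) = (533611568561/64351480480 + 27160) - 25 = 1748319821405361/64351480480 - 25 = 1746711034393361/64351480480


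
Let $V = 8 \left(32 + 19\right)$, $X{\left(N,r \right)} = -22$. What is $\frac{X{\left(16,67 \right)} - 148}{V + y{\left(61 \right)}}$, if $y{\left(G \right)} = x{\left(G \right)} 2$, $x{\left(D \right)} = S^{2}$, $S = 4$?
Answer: $- \frac{17}{44} \approx -0.38636$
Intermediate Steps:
$x{\left(D \right)} = 16$ ($x{\left(D \right)} = 4^{2} = 16$)
$V = 408$ ($V = 8 \cdot 51 = 408$)
$y{\left(G \right)} = 32$ ($y{\left(G \right)} = 16 \cdot 2 = 32$)
$\frac{X{\left(16,67 \right)} - 148}{V + y{\left(61 \right)}} = \frac{-22 - 148}{408 + 32} = - \frac{170}{440} = \left(-170\right) \frac{1}{440} = - \frac{17}{44}$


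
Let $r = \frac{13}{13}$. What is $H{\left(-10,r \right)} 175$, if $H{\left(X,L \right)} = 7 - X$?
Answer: $2975$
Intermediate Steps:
$r = 1$ ($r = 13 \cdot \frac{1}{13} = 1$)
$H{\left(-10,r \right)} 175 = \left(7 - -10\right) 175 = \left(7 + 10\right) 175 = 17 \cdot 175 = 2975$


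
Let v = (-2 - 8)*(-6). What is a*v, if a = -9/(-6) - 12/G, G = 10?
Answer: 18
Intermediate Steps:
a = 3/10 (a = -9/(-6) - 12/10 = -9*(-⅙) - 12*⅒ = 3/2 - 6/5 = 3/10 ≈ 0.30000)
v = 60 (v = -10*(-6) = 60)
a*v = (3/10)*60 = 18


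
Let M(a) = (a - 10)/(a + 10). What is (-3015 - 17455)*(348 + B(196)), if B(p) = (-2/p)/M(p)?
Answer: -32461008715/4557 ≈ -7.1233e+6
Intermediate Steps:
M(a) = (-10 + a)/(10 + a)
B(p) = -2*(10 + p)/(p*(-10 + p)) (B(p) = (-2/p)/(((-10 + p)/(10 + p))) = (-2/p)*((10 + p)/(-10 + p)) = -2*(10 + p)/(p*(-10 + p)))
(-3015 - 17455)*(348 + B(196)) = (-3015 - 17455)*(348 + 2*(-10 - 1*196)/(196*(-10 + 196))) = -20470*(348 + 2*(1/196)*(-10 - 196)/186) = -20470*(348 + 2*(1/196)*(1/186)*(-206)) = -20470*(348 - 103/9114) = -20470*3171569/9114 = -32461008715/4557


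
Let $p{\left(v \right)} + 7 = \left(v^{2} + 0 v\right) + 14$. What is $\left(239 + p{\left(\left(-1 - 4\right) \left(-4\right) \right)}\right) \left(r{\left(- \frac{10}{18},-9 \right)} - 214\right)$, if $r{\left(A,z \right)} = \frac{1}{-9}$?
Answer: $- \frac{1244842}{9} \approx -1.3832 \cdot 10^{5}$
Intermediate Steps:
$r{\left(A,z \right)} = - \frac{1}{9}$
$p{\left(v \right)} = 7 + v^{2}$ ($p{\left(v \right)} = -7 + \left(\left(v^{2} + 0 v\right) + 14\right) = -7 + \left(\left(v^{2} + 0\right) + 14\right) = -7 + \left(v^{2} + 14\right) = -7 + \left(14 + v^{2}\right) = 7 + v^{2}$)
$\left(239 + p{\left(\left(-1 - 4\right) \left(-4\right) \right)}\right) \left(r{\left(- \frac{10}{18},-9 \right)} - 214\right) = \left(239 + \left(7 + \left(\left(-1 - 4\right) \left(-4\right)\right)^{2}\right)\right) \left(- \frac{1}{9} - 214\right) = \left(239 + \left(7 + \left(\left(-5\right) \left(-4\right)\right)^{2}\right)\right) \left(- \frac{1927}{9}\right) = \left(239 + \left(7 + 20^{2}\right)\right) \left(- \frac{1927}{9}\right) = \left(239 + \left(7 + 400\right)\right) \left(- \frac{1927}{9}\right) = \left(239 + 407\right) \left(- \frac{1927}{9}\right) = 646 \left(- \frac{1927}{9}\right) = - \frac{1244842}{9}$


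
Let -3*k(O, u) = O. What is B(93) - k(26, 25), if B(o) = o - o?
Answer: 26/3 ≈ 8.6667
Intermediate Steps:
k(O, u) = -O/3
B(o) = 0
B(93) - k(26, 25) = 0 - (-1)*26/3 = 0 - 1*(-26/3) = 0 + 26/3 = 26/3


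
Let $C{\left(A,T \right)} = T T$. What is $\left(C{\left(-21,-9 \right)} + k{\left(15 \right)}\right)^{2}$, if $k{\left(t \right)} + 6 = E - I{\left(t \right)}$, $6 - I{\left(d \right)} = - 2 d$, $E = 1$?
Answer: $1600$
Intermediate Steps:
$C{\left(A,T \right)} = T^{2}$
$I{\left(d \right)} = 6 + 2 d$ ($I{\left(d \right)} = 6 - - 2 d = 6 + 2 d$)
$k{\left(t \right)} = -11 - 2 t$ ($k{\left(t \right)} = -6 - \left(5 + 2 t\right) = -11 - 2 t$)
$\left(C{\left(-21,-9 \right)} + k{\left(15 \right)}\right)^{2} = \left(\left(-9\right)^{2} - 41\right)^{2} = \left(81 - 41\right)^{2} = 40^{2} = 1600$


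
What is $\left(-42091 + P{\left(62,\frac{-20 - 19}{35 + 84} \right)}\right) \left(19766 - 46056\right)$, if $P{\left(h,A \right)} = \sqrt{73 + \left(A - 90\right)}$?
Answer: $1106572390 - \frac{26290 i \sqrt{245378}}{119} \approx 1.1066 \cdot 10^{9} - 1.0944 \cdot 10^{5} i$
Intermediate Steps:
$P{\left(h,A \right)} = \sqrt{-17 + A}$ ($P{\left(h,A \right)} = \sqrt{73 + \left(-90 + A\right)} = \sqrt{-17 + A}$)
$\left(-42091 + P{\left(62,\frac{-20 - 19}{35 + 84} \right)}\right) \left(19766 - 46056\right) = \left(-42091 + \sqrt{-17 + \frac{-20 - 19}{35 + 84}}\right) \left(19766 - 46056\right) = \left(-42091 + \sqrt{-17 - \frac{39}{119}}\right) \left(-26290\right) = \left(-42091 + \sqrt{- \frac{2062}{119}}\right) \left(-26290\right) = \left(-42091 + \frac{i \sqrt{245378}}{119}\right) \left(-26290\right) = 1106572390 - \frac{26290 i \sqrt{245378}}{119}$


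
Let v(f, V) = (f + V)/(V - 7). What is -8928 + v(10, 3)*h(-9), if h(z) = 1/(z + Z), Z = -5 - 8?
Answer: -785651/88 ≈ -8927.8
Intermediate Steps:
v(f, V) = (V + f)/(-7 + V)
Z = -13
h(z) = 1/(-13 + z) (h(z) = 1/(z - 13) = 1/(-13 + z))
-8928 + v(10, 3)*h(-9) = -8928 + ((3 + 10)/(-7 + 3))/(-13 - 9) = -8928 + (13/(-4))/(-22) = -8928 - ¼*13*(-1/22) = -8928 - 13/4*(-1/22) = -8928 + 13/88 = -785651/88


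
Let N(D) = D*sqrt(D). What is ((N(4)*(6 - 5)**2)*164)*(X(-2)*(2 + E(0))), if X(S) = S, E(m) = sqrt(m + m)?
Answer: -5248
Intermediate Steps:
E(m) = sqrt(2)*sqrt(m) (E(m) = sqrt(2*m) = sqrt(2)*sqrt(m))
N(D) = D**(3/2)
((N(4)*(6 - 5)**2)*164)*(X(-2)*(2 + E(0))) = ((4**(3/2)*(6 - 5)**2)*164)*(-2*(2 + sqrt(2)*sqrt(0))) = ((8*1**2)*164)*(-2*(2 + sqrt(2)*0)) = ((8*1)*164)*(-2*(2 + 0)) = (8*164)*(-2*2) = 1312*(-4) = -5248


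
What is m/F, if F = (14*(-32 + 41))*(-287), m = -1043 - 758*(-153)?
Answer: -114931/36162 ≈ -3.1782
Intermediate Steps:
m = 114931 (m = -1043 + 115974 = 114931)
F = -36162 (F = (14*9)*(-287) = 126*(-287) = -36162)
m/F = 114931/(-36162) = 114931*(-1/36162) = -114931/36162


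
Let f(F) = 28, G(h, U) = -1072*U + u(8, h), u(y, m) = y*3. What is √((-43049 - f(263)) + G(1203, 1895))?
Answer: I*√2074493 ≈ 1440.3*I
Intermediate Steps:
u(y, m) = 3*y
G(h, U) = 24 - 1072*U (G(h, U) = -1072*U + 3*8 = -1072*U + 24 = 24 - 1072*U)
√((-43049 - f(263)) + G(1203, 1895)) = √((-43049 - 1*28) + (24 - 1072*1895)) = √((-43049 - 28) + (24 - 2031440)) = √(-43077 - 2031416) = √(-2074493) = I*√2074493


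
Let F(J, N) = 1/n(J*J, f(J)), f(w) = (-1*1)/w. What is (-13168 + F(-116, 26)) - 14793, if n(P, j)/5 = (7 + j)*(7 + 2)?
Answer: -1022953069/36585 ≈ -27961.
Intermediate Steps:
f(w) = -1/w
n(P, j) = 315 + 45*j (n(P, j) = 5*((7 + j)*(7 + 2)) = 5*((7 + j)*9) = 5*(63 + 9*j) = 315 + 45*j)
F(J, N) = 1/(315 - 45/J) (F(J, N) = 1/(315 + 45*(-1/J)) = 1/(315 - 45/J))
(-13168 + F(-116, 26)) - 14793 = (-13168 + (1/45)*(-116)/(-1 + 7*(-116))) - 14793 = (-13168 + (1/45)*(-116)/(-1 - 812)) - 14793 = (-13168 + (1/45)*(-116)/(-813)) - 14793 = (-13168 + (1/45)*(-116)*(-1/813)) - 14793 = (-13168 + 116/36585) - 14793 = -481751164/36585 - 14793 = -1022953069/36585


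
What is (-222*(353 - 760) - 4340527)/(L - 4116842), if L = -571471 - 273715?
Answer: 4250173/4962028 ≈ 0.85654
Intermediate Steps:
L = -845186
(-222*(353 - 760) - 4340527)/(L - 4116842) = (-222*(353 - 760) - 4340527)/(-845186 - 4116842) = (-222*(-407) - 4340527)/(-4962028) = (90354 - 4340527)*(-1/4962028) = -4250173*(-1/4962028) = 4250173/4962028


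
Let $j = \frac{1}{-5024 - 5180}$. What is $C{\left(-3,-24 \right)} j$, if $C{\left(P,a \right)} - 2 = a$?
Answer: $\frac{11}{5102} \approx 0.002156$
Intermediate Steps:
$C{\left(P,a \right)} = 2 + a$
$j = - \frac{1}{10204}$ ($j = \frac{1}{-10204} = - \frac{1}{10204} \approx -9.8001 \cdot 10^{-5}$)
$C{\left(-3,-24 \right)} j = \left(2 - 24\right) \left(- \frac{1}{10204}\right) = \left(-22\right) \left(- \frac{1}{10204}\right) = \frac{11}{5102}$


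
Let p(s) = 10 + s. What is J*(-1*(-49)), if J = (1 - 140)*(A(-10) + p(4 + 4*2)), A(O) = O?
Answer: -81732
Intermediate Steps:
J = -1668 (J = (1 - 140)*(-10 + (10 + (4 + 4*2))) = -139*(-10 + (10 + (4 + 8))) = -139*(-10 + (10 + 12)) = -139*(-10 + 22) = -139*12 = -1668)
J*(-1*(-49)) = -(-1668)*(-49) = -1668*49 = -81732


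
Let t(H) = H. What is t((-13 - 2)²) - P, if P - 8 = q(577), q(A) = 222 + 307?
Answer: -312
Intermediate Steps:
q(A) = 529
P = 537 (P = 8 + 529 = 537)
t((-13 - 2)²) - P = (-13 - 2)² - 1*537 = (-15)² - 537 = 225 - 537 = -312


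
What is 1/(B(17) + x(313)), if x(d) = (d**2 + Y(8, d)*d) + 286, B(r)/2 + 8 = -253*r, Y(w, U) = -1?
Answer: 1/89324 ≈ 1.1195e-5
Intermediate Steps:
B(r) = -16 - 506*r (B(r) = -16 + 2*(-253*r) = -16 - 506*r)
x(d) = 286 + d**2 - d (x(d) = (d**2 - d) + 286 = 286 + d**2 - d)
1/(B(17) + x(313)) = 1/((-16 - 506*17) + (286 + 313**2 - 1*313)) = 1/((-16 - 8602) + (286 + 97969 - 313)) = 1/(-8618 + 97942) = 1/89324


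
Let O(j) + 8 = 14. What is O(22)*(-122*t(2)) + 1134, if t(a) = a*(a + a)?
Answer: -4722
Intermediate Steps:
t(a) = 2*a² (t(a) = a*(2*a) = 2*a²)
O(j) = 6 (O(j) = -8 + 14 = 6)
O(22)*(-122*t(2)) + 1134 = 6*(-244*2²) + 1134 = 6*(-244*4) + 1134 = 6*(-122*8) + 1134 = 6*(-976) + 1134 = -5856 + 1134 = -4722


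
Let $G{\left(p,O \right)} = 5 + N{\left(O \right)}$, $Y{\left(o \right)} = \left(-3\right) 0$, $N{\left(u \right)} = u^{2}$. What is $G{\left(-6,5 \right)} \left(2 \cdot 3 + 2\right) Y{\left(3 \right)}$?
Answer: $0$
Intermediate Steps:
$Y{\left(o \right)} = 0$
$G{\left(p,O \right)} = 5 + O^{2}$
$G{\left(-6,5 \right)} \left(2 \cdot 3 + 2\right) Y{\left(3 \right)} = \left(5 + 5^{2}\right) \left(2 \cdot 3 + 2\right) 0 = \left(5 + 25\right) \left(6 + 2\right) 0 = 30 \cdot 8 \cdot 0 = 240 \cdot 0 = 0$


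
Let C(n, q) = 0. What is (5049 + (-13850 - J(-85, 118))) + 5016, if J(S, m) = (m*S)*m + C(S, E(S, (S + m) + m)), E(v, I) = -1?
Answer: 1179755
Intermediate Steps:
J(S, m) = S*m**2 (J(S, m) = (m*S)*m + 0 = (S*m)*m + 0 = S*m**2 + 0 = S*m**2)
(5049 + (-13850 - J(-85, 118))) + 5016 = (5049 + (-13850 - (-85)*118**2)) + 5016 = (5049 + (-13850 - (-85)*13924)) + 5016 = (5049 + (-13850 - 1*(-1183540))) + 5016 = (5049 + (-13850 + 1183540)) + 5016 = (5049 + 1169690) + 5016 = 1174739 + 5016 = 1179755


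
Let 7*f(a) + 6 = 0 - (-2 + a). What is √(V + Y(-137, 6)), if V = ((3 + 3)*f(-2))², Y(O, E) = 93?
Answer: √4701/7 ≈ 9.7948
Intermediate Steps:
f(a) = -4/7 - a/7 (f(a) = -6/7 + (0 - (-2 + a))/7 = -6/7 + (0 + (2 - a))/7 = -6/7 + (2 - a)/7 = -6/7 + (2/7 - a/7) = -4/7 - a/7)
V = 144/49 (V = ((3 + 3)*(-4/7 - ⅐*(-2)))² = (6*(-4/7 + 2/7))² = (6*(-2/7))² = (-12/7)² = 144/49 ≈ 2.9388)
√(V + Y(-137, 6)) = √(144/49 + 93) = √(4701/49) = √4701/7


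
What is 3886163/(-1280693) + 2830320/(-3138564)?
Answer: -1318478525141/334961412071 ≈ -3.9362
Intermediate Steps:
3886163/(-1280693) + 2830320/(-3138564) = 3886163*(-1/1280693) + 2830320*(-1/3138564) = -3886163/1280693 - 235860/261547 = -1318478525141/334961412071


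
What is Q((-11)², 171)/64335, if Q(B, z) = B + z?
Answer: 292/64335 ≈ 0.0045387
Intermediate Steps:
Q((-11)², 171)/64335 = ((-11)² + 171)/64335 = (121 + 171)*(1/64335) = 292*(1/64335) = 292/64335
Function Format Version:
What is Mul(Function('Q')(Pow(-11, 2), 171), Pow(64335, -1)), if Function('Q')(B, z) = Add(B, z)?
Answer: Rational(292, 64335) ≈ 0.0045387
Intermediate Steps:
Mul(Function('Q')(Pow(-11, 2), 171), Pow(64335, -1)) = Mul(Add(Pow(-11, 2), 171), Pow(64335, -1)) = Mul(Add(121, 171), Rational(1, 64335)) = Mul(292, Rational(1, 64335)) = Rational(292, 64335)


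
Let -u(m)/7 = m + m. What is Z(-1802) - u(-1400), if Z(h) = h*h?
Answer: 3227604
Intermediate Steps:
u(m) = -14*m (u(m) = -7*(m + m) = -14*m)
Z(h) = h**2
Z(-1802) - u(-1400) = (-1802)**2 - (-14)*(-1400) = 3247204 - 1*19600 = 3247204 - 19600 = 3227604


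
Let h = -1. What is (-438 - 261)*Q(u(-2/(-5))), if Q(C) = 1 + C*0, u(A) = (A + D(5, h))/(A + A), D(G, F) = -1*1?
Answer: -699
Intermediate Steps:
D(G, F) = -1
u(A) = (-1 + A)/(2*A) (u(A) = (A - 1)/(A + A) = (-1 + A)/((2*A)) = (-1 + A)*(1/(2*A)) = (-1 + A)/(2*A))
Q(C) = 1 (Q(C) = 1 + 0 = 1)
(-438 - 261)*Q(u(-2/(-5))) = (-438 - 261)*1 = -699*1 = -699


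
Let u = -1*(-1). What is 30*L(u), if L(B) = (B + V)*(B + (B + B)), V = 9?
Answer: 900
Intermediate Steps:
u = 1
L(B) = 3*B*(9 + B) (L(B) = (B + 9)*(B + (B + B)) = (9 + B)*(B + 2*B) = (9 + B)*(3*B) = 3*B*(9 + B))
30*L(u) = 30*(3*1*(9 + 1)) = 30*(3*1*10) = 30*30 = 900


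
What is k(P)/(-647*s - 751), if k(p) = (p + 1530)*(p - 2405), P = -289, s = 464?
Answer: 3343254/300959 ≈ 11.109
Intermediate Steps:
k(p) = (-2405 + p)*(1530 + p) (k(p) = (1530 + p)*(-2405 + p) = (-2405 + p)*(1530 + p))
k(P)/(-647*s - 751) = (-3679650 + (-289)**2 - 875*(-289))/(-647*464 - 751) = (-3679650 + 83521 + 252875)/(-300208 - 751) = -3343254/(-300959) = -3343254*(-1/300959) = 3343254/300959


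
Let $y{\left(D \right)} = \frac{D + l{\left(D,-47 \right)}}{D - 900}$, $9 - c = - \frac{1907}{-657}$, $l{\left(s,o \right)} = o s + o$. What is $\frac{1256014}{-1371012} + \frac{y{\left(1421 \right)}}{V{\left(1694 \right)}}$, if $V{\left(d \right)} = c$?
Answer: $- \frac{7692817337857}{357684348939} \approx -21.507$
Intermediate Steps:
$l{\left(s,o \right)} = o + o s$
$c = \frac{4006}{657}$ ($c = 9 - - \frac{1907}{-657} = 9 - \left(-1907\right) \left(- \frac{1}{657}\right) = 9 - \frac{1907}{657} = \frac{4006}{657} \approx 6.0974$)
$V{\left(d \right)} = \frac{4006}{657}$
$y{\left(D \right)} = \frac{-47 - 46 D}{-900 + D}$ ($y{\left(D \right)} = \frac{D - 47 \left(1 + D\right)}{D - 900} = \frac{D - \left(47 + 47 D\right)}{-900 + D} = \frac{-47 - 46 D}{-900 + D}$)
$\frac{1256014}{-1371012} + \frac{y{\left(1421 \right)}}{V{\left(1694 \right)}} = \frac{1256014}{-1371012} + \frac{\frac{1}{-900 + 1421} \left(-47 - 65366\right)}{\frac{4006}{657}} = 1256014 \left(- \frac{1}{1371012}\right) + \frac{-47 - 65366}{521} \cdot \frac{657}{4006} = - \frac{628007}{685506} + \frac{1}{521} \left(-65413\right) \frac{657}{4006} = - \frac{628007}{685506} - \frac{42976341}{2087126} = - \frac{7692817337857}{357684348939}$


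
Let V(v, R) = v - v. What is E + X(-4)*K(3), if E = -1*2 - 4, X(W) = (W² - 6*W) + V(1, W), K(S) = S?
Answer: 114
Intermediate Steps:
V(v, R) = 0
X(W) = W² - 6*W (X(W) = (W² - 6*W) + 0 = W² - 6*W)
E = -6 (E = -2 - 4 = -6)
E + X(-4)*K(3) = -6 - 4*(-6 - 4)*3 = -6 - 4*(-10)*3 = -6 + 40*3 = -6 + 120 = 114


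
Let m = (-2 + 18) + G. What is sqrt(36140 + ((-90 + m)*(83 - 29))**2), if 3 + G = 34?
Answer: 4*sqrt(339239) ≈ 2329.8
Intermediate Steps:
G = 31 (G = -3 + 34 = 31)
m = 47 (m = (-2 + 18) + 31 = 16 + 31 = 47)
sqrt(36140 + ((-90 + m)*(83 - 29))**2) = sqrt(36140 + ((-90 + 47)*(83 - 29))**2) = sqrt(36140 + (-43*54)**2) = sqrt(36140 + (-2322)**2) = sqrt(36140 + 5391684) = sqrt(5427824) = 4*sqrt(339239)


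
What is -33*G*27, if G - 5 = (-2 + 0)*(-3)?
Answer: -9801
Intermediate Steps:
G = 11 (G = 5 + (-2 + 0)*(-3) = 5 - 2*(-3) = 5 + 6 = 11)
-33*G*27 = -33*11*27 = -363*27 = -9801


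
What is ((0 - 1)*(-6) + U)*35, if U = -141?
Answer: -4725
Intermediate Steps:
((0 - 1)*(-6) + U)*35 = ((0 - 1)*(-6) - 141)*35 = (-1*(-6) - 141)*35 = (6 - 141)*35 = -135*35 = -4725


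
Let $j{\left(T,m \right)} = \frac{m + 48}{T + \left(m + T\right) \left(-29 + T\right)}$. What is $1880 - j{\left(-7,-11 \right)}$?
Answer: $\frac{1205043}{641} \approx 1879.9$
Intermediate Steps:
$j{\left(T,m \right)} = \frac{48 + m}{T + \left(-29 + T\right) \left(T + m\right)}$ ($j{\left(T,m \right)} = \frac{48 + m}{T + \left(T + m\right) \left(-29 + T\right)} = \frac{48 + m}{T + \left(-29 + T\right) \left(T + m\right)}$)
$1880 - j{\left(-7,-11 \right)} = 1880 - \frac{48 - 11}{\left(-7\right)^{2} - -319 - -196 - -77} = 1880 - \frac{1}{49 + 319 + 196 + 77} \cdot 37 = 1880 - \frac{1}{641} \cdot 37 = 1880 - \frac{37}{641} = \frac{1205043}{641}$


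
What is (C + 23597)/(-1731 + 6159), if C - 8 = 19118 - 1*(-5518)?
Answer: 48241/4428 ≈ 10.895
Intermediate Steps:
C = 24644 (C = 8 + (19118 - 1*(-5518)) = 8 + (19118 + 5518) = 8 + 24636 = 24644)
(C + 23597)/(-1731 + 6159) = (24644 + 23597)/(-1731 + 6159) = 48241/4428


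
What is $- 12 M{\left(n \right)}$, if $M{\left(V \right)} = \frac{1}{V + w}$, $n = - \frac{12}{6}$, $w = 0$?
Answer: $6$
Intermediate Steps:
$n = -2$ ($n = \left(-12\right) \frac{1}{6} = -2$)
$M{\left(V \right)} = \frac{1}{V}$ ($M{\left(V \right)} = \frac{1}{V + 0} = \frac{1}{V}$)
$- 12 M{\left(n \right)} = - \frac{12}{-2} = \left(-12\right) \left(- \frac{1}{2}\right) = 6$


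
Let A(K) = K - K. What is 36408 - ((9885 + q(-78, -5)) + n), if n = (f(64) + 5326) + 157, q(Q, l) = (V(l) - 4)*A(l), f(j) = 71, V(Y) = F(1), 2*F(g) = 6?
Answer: 20969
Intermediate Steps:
F(g) = 3 (F(g) = (½)*6 = 3)
A(K) = 0
V(Y) = 3
q(Q, l) = 0 (q(Q, l) = (3 - 4)*0 = -1*0 = 0)
n = 5554 (n = (71 + 5326) + 157 = 5397 + 157 = 5554)
36408 - ((9885 + q(-78, -5)) + n) = 36408 - ((9885 + 0) + 5554) = 36408 - (9885 + 5554) = 36408 - 1*15439 = 36408 - 15439 = 20969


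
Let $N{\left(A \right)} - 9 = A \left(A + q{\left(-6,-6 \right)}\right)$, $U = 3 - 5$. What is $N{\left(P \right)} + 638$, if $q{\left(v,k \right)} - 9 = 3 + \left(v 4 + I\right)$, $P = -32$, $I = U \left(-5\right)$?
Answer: $1735$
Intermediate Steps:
$U = -2$
$I = 10$ ($I = \left(-2\right) \left(-5\right) = 10$)
$q{\left(v,k \right)} = 22 + 4 v$ ($q{\left(v,k \right)} = 9 + \left(3 + \left(v 4 + 10\right)\right) = 9 + \left(3 + \left(4 v + 10\right)\right) = 9 + \left(3 + \left(10 + 4 v\right)\right) = 9 + \left(13 + 4 v\right) = 22 + 4 v$)
$N{\left(A \right)} = 9 + A \left(-2 + A\right)$ ($N{\left(A \right)} = 9 + A \left(A + \left(22 + 4 \left(-6\right)\right)\right) = 9 + A \left(A + \left(22 - 24\right)\right) = 9 + A \left(A - 2\right) = 9 + A \left(-2 + A\right)$)
$N{\left(P \right)} + 638 = \left(9 + \left(-32\right)^{2} - -64\right) + 638 = \left(9 + 1024 + 64\right) + 638 = 1097 + 638 = 1735$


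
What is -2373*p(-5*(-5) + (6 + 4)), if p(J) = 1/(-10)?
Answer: 2373/10 ≈ 237.30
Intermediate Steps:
p(J) = -⅒
-2373*p(-5*(-5) + (6 + 4)) = -2373*(-⅒) = 2373/10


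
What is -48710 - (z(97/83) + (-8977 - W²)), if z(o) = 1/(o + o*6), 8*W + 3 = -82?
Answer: -1721736785/43456 ≈ -39620.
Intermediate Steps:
W = -85/8 (W = -3/8 + (⅛)*(-82) = -3/8 - 41/4 = -85/8 ≈ -10.625)
z(o) = 1/(7*o) (z(o) = 1/(o + 6*o) = 1/(7*o))
-48710 - (z(97/83) + (-8977 - W²)) = -48710 - (1/(7*((97/83))) + (-8977 - (-85/8)²)) = -48710 - (1/(7*((97*(1/83)))) + (-8977 - 1*7225/64)) = -48710 - (1/(7*(97/83)) + (-8977 - 7225/64)) = -48710 - ((⅐)*(83/97) - 581753/64) = -48710 - (83/679 - 581753/64) = -48710 - 1*(-395004975/43456) = -48710 + 395004975/43456 = -1721736785/43456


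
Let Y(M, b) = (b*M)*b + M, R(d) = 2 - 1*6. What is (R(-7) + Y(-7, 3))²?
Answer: 5476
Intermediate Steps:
R(d) = -4 (R(d) = 2 - 6 = -4)
Y(M, b) = M + M*b² (Y(M, b) = (M*b)*b + M = M*b² + M = M + M*b²)
(R(-7) + Y(-7, 3))² = (-4 - 7*(1 + 3²))² = (-4 - 7*(1 + 9))² = (-4 - 7*10)² = (-4 - 70)² = (-74)² = 5476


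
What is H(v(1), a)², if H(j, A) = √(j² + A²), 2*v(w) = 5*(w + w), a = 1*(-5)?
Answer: 50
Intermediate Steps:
a = -5
v(w) = 5*w (v(w) = (5*(w + w))/2 = (5*(2*w))/2 = (10*w)/2 = 5*w)
H(j, A) = √(A² + j²)
H(v(1), a)² = (√((-5)² + (5*1)²))² = (√(25 + 5²))² = (√(25 + 25))² = (√50)² = (5*√2)² = 50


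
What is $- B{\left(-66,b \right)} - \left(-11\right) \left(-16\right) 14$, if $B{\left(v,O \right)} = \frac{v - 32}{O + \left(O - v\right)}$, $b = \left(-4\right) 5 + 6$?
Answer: $- \frac{46767}{19} \approx -2461.4$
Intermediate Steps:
$b = -14$ ($b = -20 + 6 = -14$)
$B{\left(v,O \right)} = \frac{-32 + v}{- v + 2 O}$
$- B{\left(-66,b \right)} - \left(-11\right) \left(-16\right) 14 = - \frac{-32 - 66}{\left(-1\right) \left(-66\right) + 2 \left(-14\right)} - \left(-11\right) \left(-16\right) 14 = - \frac{-98}{66 - 28} - 176 \cdot 14 = - \frac{-98}{38} - 2464 = \left(-1\right) \left(- \frac{49}{19}\right) - 2464 = \frac{49}{19} - 2464 = - \frac{46767}{19}$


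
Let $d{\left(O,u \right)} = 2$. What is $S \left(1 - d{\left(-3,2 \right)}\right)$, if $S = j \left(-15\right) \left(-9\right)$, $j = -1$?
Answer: $135$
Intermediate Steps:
$S = -135$ ($S = \left(-1\right) \left(-15\right) \left(-9\right) = 15 \left(-9\right) = -135$)
$S \left(1 - d{\left(-3,2 \right)}\right) = - 135 \left(1 - 2\right) = \left(-135\right) \left(-1\right) = 135$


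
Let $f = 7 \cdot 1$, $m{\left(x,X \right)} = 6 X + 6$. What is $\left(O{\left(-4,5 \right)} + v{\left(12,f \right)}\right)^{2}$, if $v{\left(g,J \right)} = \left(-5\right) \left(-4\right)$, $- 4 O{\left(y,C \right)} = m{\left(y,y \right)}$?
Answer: $\frac{2401}{4} \approx 600.25$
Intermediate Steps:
$m{\left(x,X \right)} = 6 + 6 X$
$f = 7$
$O{\left(y,C \right)} = - \frac{3}{2} - \frac{3 y}{2}$ ($O{\left(y,C \right)} = - \frac{6 + 6 y}{4} = - \frac{3}{2} - \frac{3 y}{2}$)
$v{\left(g,J \right)} = 20$
$\left(O{\left(-4,5 \right)} + v{\left(12,f \right)}\right)^{2} = \left(\left(- \frac{3}{2} - -6\right) + 20\right)^{2} = \left(\left(- \frac{3}{2} + 6\right) + 20\right)^{2} = \left(\frac{9}{2} + 20\right)^{2} = \left(\frac{49}{2}\right)^{2} = \frac{2401}{4}$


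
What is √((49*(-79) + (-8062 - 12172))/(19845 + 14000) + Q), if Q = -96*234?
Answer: I*√1029318758853/6769 ≈ 149.88*I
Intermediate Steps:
Q = -22464
√((49*(-79) + (-8062 - 12172))/(19845 + 14000) + Q) = √((49*(-79) + (-8062 - 12172))/(19845 + 14000) - 22464) = √((-3871 - 20234)/33845 - 22464) = √(-24105*1/33845 - 22464) = √(-4821/6769 - 22464) = √(-152063637/6769) = I*√1029318758853/6769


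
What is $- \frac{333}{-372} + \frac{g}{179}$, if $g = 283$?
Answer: $\frac{54961}{22196} \approx 2.4762$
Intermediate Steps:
$- \frac{333}{-372} + \frac{g}{179} = - \frac{333}{-372} + \frac{283}{179} = \left(-333\right) \left(- \frac{1}{372}\right) + 283 \cdot \frac{1}{179} = \frac{111}{124} + \frac{283}{179} = \frac{54961}{22196}$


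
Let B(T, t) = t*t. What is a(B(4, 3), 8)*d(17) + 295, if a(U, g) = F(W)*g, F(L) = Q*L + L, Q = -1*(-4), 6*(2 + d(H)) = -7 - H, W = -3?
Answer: 1015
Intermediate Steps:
d(H) = -19/6 - H/6 (d(H) = -2 + (-7 - H)/6 = -2 + (-7/6 - H/6) = -19/6 - H/6)
Q = 4
F(L) = 5*L (F(L) = 4*L + L = 5*L)
B(T, t) = t²
a(U, g) = -15*g (a(U, g) = (5*(-3))*g = -15*g)
a(B(4, 3), 8)*d(17) + 295 = (-15*8)*(-19/6 - ⅙*17) + 295 = -120*(-19/6 - 17/6) + 295 = -120*(-6) + 295 = 720 + 295 = 1015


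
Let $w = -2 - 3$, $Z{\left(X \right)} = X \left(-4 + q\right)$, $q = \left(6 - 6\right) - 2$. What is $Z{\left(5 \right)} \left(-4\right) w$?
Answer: $-600$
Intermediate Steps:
$q = -2$ ($q = \left(6 - 6\right) - 2 = 0 - 2 = -2$)
$Z{\left(X \right)} = - 6 X$ ($Z{\left(X \right)} = X \left(-4 - 2\right) = X \left(-6\right) = - 6 X$)
$w = -5$ ($w = -2 - 3 = -5$)
$Z{\left(5 \right)} \left(-4\right) w = \left(-6\right) 5 \left(-4\right) \left(-5\right) = \left(-30\right) \left(-4\right) \left(-5\right) = 120 \left(-5\right) = -600$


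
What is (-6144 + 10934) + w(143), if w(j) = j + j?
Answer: 5076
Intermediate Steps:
w(j) = 2*j
(-6144 + 10934) + w(143) = (-6144 + 10934) + 2*143 = 4790 + 286 = 5076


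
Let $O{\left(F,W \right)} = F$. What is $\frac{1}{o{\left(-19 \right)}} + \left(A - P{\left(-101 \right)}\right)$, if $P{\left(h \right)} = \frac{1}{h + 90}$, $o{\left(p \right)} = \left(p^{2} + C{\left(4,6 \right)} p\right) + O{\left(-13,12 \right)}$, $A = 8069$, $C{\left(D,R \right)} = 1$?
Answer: $\frac{29202051}{3619} \approx 8069.1$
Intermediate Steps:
$o{\left(p \right)} = -13 + p + p^{2}$ ($o{\left(p \right)} = \left(p^{2} + 1 p\right) - 13 = \left(p^{2} + p\right) - 13 = \left(p + p^{2}\right) - 13 = -13 + p + p^{2}$)
$P{\left(h \right)} = \frac{1}{90 + h}$
$\frac{1}{o{\left(-19 \right)}} + \left(A - P{\left(-101 \right)}\right) = \frac{1}{-13 - 19 + \left(-19\right)^{2}} + \left(8069 - \frac{1}{90 - 101}\right) = \frac{1}{-13 - 19 + 361} + \left(8069 - \frac{1}{-11}\right) = \frac{1}{329} + \left(8069 - - \frac{1}{11}\right) = \frac{1}{329} + \left(8069 + \frac{1}{11}\right) = \frac{1}{329} + \frac{88760}{11} = \frac{29202051}{3619}$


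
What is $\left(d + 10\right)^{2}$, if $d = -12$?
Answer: $4$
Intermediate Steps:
$\left(d + 10\right)^{2} = \left(-12 + 10\right)^{2} = \left(-2\right)^{2} = 4$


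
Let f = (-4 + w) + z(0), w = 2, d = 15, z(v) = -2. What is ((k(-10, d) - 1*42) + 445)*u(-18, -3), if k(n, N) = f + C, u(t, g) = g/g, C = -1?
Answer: 398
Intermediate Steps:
u(t, g) = 1
f = -4 (f = (-4 + 2) - 2 = -2 - 2 = -4)
k(n, N) = -5 (k(n, N) = -4 - 1 = -5)
((k(-10, d) - 1*42) + 445)*u(-18, -3) = ((-5 - 1*42) + 445)*1 = ((-5 - 42) + 445)*1 = (-47 + 445)*1 = 398*1 = 398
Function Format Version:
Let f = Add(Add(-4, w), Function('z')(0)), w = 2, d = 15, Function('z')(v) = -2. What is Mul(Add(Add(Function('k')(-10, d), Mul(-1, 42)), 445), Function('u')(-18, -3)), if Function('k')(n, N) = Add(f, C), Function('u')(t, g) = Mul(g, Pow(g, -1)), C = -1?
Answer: 398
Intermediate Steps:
Function('u')(t, g) = 1
f = -4 (f = Add(Add(-4, 2), -2) = Add(-2, -2) = -4)
Function('k')(n, N) = -5 (Function('k')(n, N) = Add(-4, -1) = -5)
Mul(Add(Add(Function('k')(-10, d), Mul(-1, 42)), 445), Function('u')(-18, -3)) = Mul(Add(Add(-5, Mul(-1, 42)), 445), 1) = Mul(Add(Add(-5, -42), 445), 1) = Mul(Add(-47, 445), 1) = Mul(398, 1) = 398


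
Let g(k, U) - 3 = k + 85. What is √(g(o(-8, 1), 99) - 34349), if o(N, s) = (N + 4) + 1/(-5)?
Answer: I*√856630/5 ≈ 185.11*I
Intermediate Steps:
o(N, s) = 19/5 + N (o(N, s) = (4 + N) - ⅕ = 19/5 + N)
g(k, U) = 88 + k (g(k, U) = 3 + (k + 85) = 3 + (85 + k) = 88 + k)
√(g(o(-8, 1), 99) - 34349) = √((88 + (19/5 - 8)) - 34349) = √((88 - 21/5) - 34349) = √(419/5 - 34349) = √(-171326/5) = I*√856630/5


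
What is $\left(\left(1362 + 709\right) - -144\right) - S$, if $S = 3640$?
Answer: $-1425$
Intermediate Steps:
$\left(\left(1362 + 709\right) - -144\right) - S = \left(\left(1362 + 709\right) - -144\right) - 3640 = \left(2071 + 144\right) - 3640 = 2215 - 3640 = -1425$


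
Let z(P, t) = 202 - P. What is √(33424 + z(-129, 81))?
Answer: √33755 ≈ 183.73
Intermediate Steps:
√(33424 + z(-129, 81)) = √(33424 + (202 - 1*(-129))) = √(33424 + (202 + 129)) = √(33424 + 331) = √33755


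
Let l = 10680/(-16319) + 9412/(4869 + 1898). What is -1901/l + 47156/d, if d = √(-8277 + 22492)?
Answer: -209928709373/81322868 + 47156*√14215/14215 ≈ -2185.9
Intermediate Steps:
d = √14215 ≈ 119.23
l = 81322868/110430673 (l = 10680*(-1/16319) + 9412/6767 = -10680/16319 + 9412*(1/6767) = -10680/16319 + 9412/6767 = 81322868/110430673 ≈ 0.73642)
-1901/l + 47156/d = -1901/81322868/110430673 + 47156/(√14215) = -1901*110430673/81322868 + 47156*(√14215/14215) = -209928709373/81322868 + 47156*√14215/14215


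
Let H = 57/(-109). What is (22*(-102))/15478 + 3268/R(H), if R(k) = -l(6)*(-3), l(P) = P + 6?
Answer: 6312665/69651 ≈ 90.633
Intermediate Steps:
H = -57/109 (H = 57*(-1/109) = -57/109 ≈ -0.52294)
l(P) = 6 + P
R(k) = 36 (R(k) = -(6 + 6)*(-3) = -1*12*(-3) = -12*(-3) = 36)
(22*(-102))/15478 + 3268/R(H) = (22*(-102))/15478 + 3268/36 = -2244*1/15478 + 3268*(1/36) = -1122/7739 + 817/9 = 6312665/69651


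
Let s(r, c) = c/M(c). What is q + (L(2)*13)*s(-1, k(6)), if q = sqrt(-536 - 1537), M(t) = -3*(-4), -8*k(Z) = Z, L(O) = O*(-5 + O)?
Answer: 39/8 + I*sqrt(2073) ≈ 4.875 + 45.53*I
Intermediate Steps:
k(Z) = -Z/8
M(t) = 12
s(r, c) = c/12
q = I*sqrt(2073) (q = sqrt(-2073) = I*sqrt(2073) ≈ 45.53*I)
q + (L(2)*13)*s(-1, k(6)) = I*sqrt(2073) + ((2*(-5 + 2))*13)*((-1/8*6)/12) = I*sqrt(2073) + ((2*(-3))*13)*((1/12)*(-3/4)) = I*sqrt(2073) - 6*13*(-1/16) = I*sqrt(2073) - 78*(-1/16) = I*sqrt(2073) + 39/8 = 39/8 + I*sqrt(2073)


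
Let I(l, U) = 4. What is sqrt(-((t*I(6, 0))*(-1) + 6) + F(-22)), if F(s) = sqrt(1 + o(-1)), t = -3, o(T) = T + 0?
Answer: 3*I*sqrt(2) ≈ 4.2426*I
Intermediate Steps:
o(T) = T
F(s) = 0 (F(s) = sqrt(1 - 1) = sqrt(0) = 0)
sqrt(-((t*I(6, 0))*(-1) + 6) + F(-22)) = sqrt(-(-3*4*(-1) + 6) + 0) = sqrt(-(-12*(-1) + 6) + 0) = sqrt(-(12 + 6) + 0) = sqrt(-1*18 + 0) = sqrt(-18 + 0) = sqrt(-18) = 3*I*sqrt(2)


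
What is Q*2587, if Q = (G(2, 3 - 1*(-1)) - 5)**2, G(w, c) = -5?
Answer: 258700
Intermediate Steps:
Q = 100 (Q = (-5 - 5)**2 = (-10)**2 = 100)
Q*2587 = 100*2587 = 258700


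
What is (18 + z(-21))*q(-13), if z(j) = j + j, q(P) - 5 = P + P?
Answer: 504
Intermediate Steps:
q(P) = 5 + 2*P (q(P) = 5 + (P + P) = 5 + 2*P)
z(j) = 2*j
(18 + z(-21))*q(-13) = (18 + 2*(-21))*(5 + 2*(-13)) = (18 - 42)*(5 - 26) = -24*(-21) = 504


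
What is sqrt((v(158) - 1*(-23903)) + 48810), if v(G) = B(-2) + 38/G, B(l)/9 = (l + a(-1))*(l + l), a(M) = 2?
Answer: sqrt(453803334)/79 ≈ 269.65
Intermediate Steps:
B(l) = 18*l*(2 + l) (B(l) = 9*((l + 2)*(l + l)) = 9*((2 + l)*(2*l)) = 9*(2*l*(2 + l)) = 18*l*(2 + l))
v(G) = 38/G (v(G) = 18*(-2)*(2 - 2) + 38/G = 18*(-2)*0 + 38/G = 0 + 38/G = 38/G)
sqrt((v(158) - 1*(-23903)) + 48810) = sqrt((38/158 - 1*(-23903)) + 48810) = sqrt((38*(1/158) + 23903) + 48810) = sqrt((19/79 + 23903) + 48810) = sqrt(1888356/79 + 48810) = sqrt(5744346/79) = sqrt(453803334)/79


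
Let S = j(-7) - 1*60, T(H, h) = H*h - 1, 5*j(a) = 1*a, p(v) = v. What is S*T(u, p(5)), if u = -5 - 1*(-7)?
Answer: -2763/5 ≈ -552.60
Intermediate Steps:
u = 2 (u = -5 + 7 = 2)
j(a) = a/5 (j(a) = (1*a)/5 = a/5)
T(H, h) = -1 + H*h
S = -307/5 (S = (⅕)*(-7) - 1*60 = -7/5 - 60 = -307/5 ≈ -61.400)
S*T(u, p(5)) = -307*(-1 + 2*5)/5 = -307*(-1 + 10)/5 = -307/5*9 = -2763/5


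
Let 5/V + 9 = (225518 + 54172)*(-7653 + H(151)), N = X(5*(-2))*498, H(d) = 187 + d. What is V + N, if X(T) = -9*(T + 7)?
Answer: 27509606499109/2045932359 ≈ 13446.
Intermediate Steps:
X(T) = -63 - 9*T (X(T) = -9*(7 + T) = -63 - 9*T)
N = 13446 (N = (-63 - 45*(-2))*498 = (-63 - 9*(-10))*498 = (-63 + 90)*498 = 27*498 = 13446)
V = -5/2045932359 (V = 5/(-9 + (225518 + 54172)*(-7653 + (187 + 151))) = 5/(-9 + 279690*(-7653 + 338)) = 5/(-9 + 279690*(-7315)) = 5/(-9 - 2045932350) = 5/(-2045932359) = 5*(-1/2045932359) = -5/2045932359 ≈ -2.4439e-9)
V + N = -5/2045932359 + 13446 = 27509606499109/2045932359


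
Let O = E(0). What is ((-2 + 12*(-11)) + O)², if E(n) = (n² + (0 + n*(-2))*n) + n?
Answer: 17956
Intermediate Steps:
E(n) = n - n² (E(n) = (n² + (0 - 2*n)*n) + n = (n² + (-2*n)*n) + n = (n² - 2*n²) + n = -n² + n = n - n²)
O = 0 (O = 0*(1 - 1*0) = 0*(1 + 0) = 0*1 = 0)
((-2 + 12*(-11)) + O)² = ((-2 + 12*(-11)) + 0)² = ((-2 - 132) + 0)² = (-134 + 0)² = (-134)² = 17956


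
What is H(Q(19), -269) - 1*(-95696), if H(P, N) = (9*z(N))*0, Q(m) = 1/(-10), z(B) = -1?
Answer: 95696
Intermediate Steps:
Q(m) = -⅒
H(P, N) = 0 (H(P, N) = (9*(-1))*0 = -9*0 = 0)
H(Q(19), -269) - 1*(-95696) = 0 - 1*(-95696) = 0 + 95696 = 95696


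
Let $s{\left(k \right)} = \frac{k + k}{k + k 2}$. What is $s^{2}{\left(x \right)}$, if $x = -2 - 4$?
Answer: $\frac{4}{9} \approx 0.44444$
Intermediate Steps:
$x = -6$
$s{\left(k \right)} = \frac{2}{3}$ ($s{\left(k \right)} = \frac{2 k}{k + 2 k} = \frac{2 k}{3 k} = 2 k \frac{1}{3 k} = \frac{2}{3}$)
$s^{2}{\left(x \right)} = \left(\frac{2}{3}\right)^{2} = \frac{4}{9}$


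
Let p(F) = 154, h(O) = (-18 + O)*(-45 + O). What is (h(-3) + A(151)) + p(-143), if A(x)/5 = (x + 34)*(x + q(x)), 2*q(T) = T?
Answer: 421349/2 ≈ 2.1067e+5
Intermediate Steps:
q(T) = T/2
h(O) = (-45 + O)*(-18 + O)
A(x) = 15*x*(34 + x)/2 (A(x) = 5*((x + 34)*(x + x/2)) = 5*((34 + x)*(3*x/2)) = 5*(3*x*(34 + x)/2) = 15*x*(34 + x)/2)
(h(-3) + A(151)) + p(-143) = ((810 + (-3)**2 - 63*(-3)) + (15/2)*151*(34 + 151)) + 154 = ((810 + 9 + 189) + (15/2)*151*185) + 154 = (1008 + 419025/2) + 154 = 421041/2 + 154 = 421349/2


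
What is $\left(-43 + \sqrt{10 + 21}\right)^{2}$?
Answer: $\left(43 - \sqrt{31}\right)^{2} \approx 1401.2$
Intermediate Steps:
$\left(-43 + \sqrt{10 + 21}\right)^{2} = \left(-43 + \sqrt{31}\right)^{2}$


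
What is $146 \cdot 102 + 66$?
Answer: $14958$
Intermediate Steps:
$146 \cdot 102 + 66 = 14892 + 66 = 14958$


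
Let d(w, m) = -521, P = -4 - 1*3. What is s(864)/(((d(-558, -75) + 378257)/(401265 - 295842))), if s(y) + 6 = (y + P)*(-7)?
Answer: -211021705/125912 ≈ -1675.9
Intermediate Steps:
P = -7 (P = -4 - 3 = -7)
s(y) = 43 - 7*y (s(y) = -6 + (y - 7)*(-7) = -6 + (-7 + y)*(-7) = -6 + (49 - 7*y) = 43 - 7*y)
s(864)/(((d(-558, -75) + 378257)/(401265 - 295842))) = (43 - 7*864)/(((-521 + 378257)/(401265 - 295842))) = (43 - 6048)/((377736/105423)) = -6005/(377736*(1/105423)) = -6005/125912/35141 = -6005*35141/125912 = -211021705/125912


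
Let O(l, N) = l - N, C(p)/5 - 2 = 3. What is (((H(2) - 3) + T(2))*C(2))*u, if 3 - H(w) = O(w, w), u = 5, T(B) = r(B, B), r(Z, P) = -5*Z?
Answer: -1250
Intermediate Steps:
C(p) = 25 (C(p) = 10 + 5*3 = 10 + 15 = 25)
T(B) = -5*B
H(w) = 3 (H(w) = 3 - (w - w) = 3 - 1*0 = 3 + 0 = 3)
(((H(2) - 3) + T(2))*C(2))*u = (((3 - 3) - 5*2)*25)*5 = ((0 - 10)*25)*5 = -10*25*5 = -250*5 = -1250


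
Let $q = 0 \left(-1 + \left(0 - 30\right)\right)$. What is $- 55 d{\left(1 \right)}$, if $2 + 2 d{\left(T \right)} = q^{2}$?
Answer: $55$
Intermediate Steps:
$q = 0$ ($q = 0 \left(-1 + \left(0 - 30\right)\right) = 0 \left(-1 - 30\right) = 0 \left(-31\right) = 0$)
$d{\left(T \right)} = -1$ ($d{\left(T \right)} = -1 + \frac{0^{2}}{2} = -1 + \frac{1}{2} \cdot 0 = -1 + 0 = -1$)
$- 55 d{\left(1 \right)} = \left(-55\right) \left(-1\right) = 55$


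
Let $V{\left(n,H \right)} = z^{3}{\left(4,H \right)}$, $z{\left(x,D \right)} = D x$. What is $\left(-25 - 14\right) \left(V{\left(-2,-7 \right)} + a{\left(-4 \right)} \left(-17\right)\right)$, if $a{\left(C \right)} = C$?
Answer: $853476$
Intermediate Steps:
$V{\left(n,H \right)} = 64 H^{3}$ ($V{\left(n,H \right)} = \left(H 4\right)^{3} = \left(4 H\right)^{3} = 64 H^{3}$)
$\left(-25 - 14\right) \left(V{\left(-2,-7 \right)} + a{\left(-4 \right)} \left(-17\right)\right) = \left(-25 - 14\right) \left(64 \left(-7\right)^{3} - -68\right) = - 39 \left(64 \left(-343\right) + 68\right) = - 39 \left(-21952 + 68\right) = \left(-39\right) \left(-21884\right) = 853476$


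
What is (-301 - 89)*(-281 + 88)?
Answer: 75270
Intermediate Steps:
(-301 - 89)*(-281 + 88) = -390*(-193) = 75270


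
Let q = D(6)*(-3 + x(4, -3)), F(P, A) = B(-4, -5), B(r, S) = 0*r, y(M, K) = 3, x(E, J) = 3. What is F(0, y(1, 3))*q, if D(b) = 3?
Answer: 0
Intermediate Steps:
B(r, S) = 0
F(P, A) = 0
q = 0 (q = 3*(-3 + 3) = 3*0 = 0)
F(0, y(1, 3))*q = 0*0 = 0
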